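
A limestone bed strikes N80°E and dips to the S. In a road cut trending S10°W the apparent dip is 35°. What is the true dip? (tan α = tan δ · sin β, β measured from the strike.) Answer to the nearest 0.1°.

36.7°

The section is 70° from the strike.
tan δ = tan α / sin β = tan 35° / sin 70° = 0.7002 / 0.9397 = 0.7451
true dip = arctan 0.7451 = 36.69°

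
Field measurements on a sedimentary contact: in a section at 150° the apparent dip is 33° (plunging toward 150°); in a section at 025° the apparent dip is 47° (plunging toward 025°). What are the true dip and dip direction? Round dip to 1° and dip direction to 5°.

true dip 62°, dip direction 080°

Each apparent-dip line lies in the plane. As unit vectors (x east, y north, z up), v₁ plunges 33°→150° and v₂ plunges 47°→025°.
n = v₁ × v₂ = (0.868, 0.150, 0.469) (taken with n_z > 0).
tan δ = √(n_x²+n_y²)/n_z = 0.881/0.469, so δ = 62.0°.
The horizontal component of n points toward azimuth atan2(n_x, n_y) = 80°, the dip direction.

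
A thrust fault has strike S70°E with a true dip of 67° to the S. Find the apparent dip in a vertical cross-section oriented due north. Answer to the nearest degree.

66°

Angle between strike (S70°E) and section (due north): β = 70°.
tan α = tan 67° × sin 70° = 2.3559 × 0.9397 = 2.2138
apparent dip = arctan 2.2138 = 65.69°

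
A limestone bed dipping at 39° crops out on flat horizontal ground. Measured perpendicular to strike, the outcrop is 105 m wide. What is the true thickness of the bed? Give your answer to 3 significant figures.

66.1 m

True thickness t = w · sin(dip) = 105 × sin 39°
t = 105 × 0.6293 = 66.079 m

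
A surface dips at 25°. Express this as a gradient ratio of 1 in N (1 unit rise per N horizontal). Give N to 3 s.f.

1 in 2.14

1 : N means tan θ = 1/N, so N = 1/tan 25° = 1/0.4663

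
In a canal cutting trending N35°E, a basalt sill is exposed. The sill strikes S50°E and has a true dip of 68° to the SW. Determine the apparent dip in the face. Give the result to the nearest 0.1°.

67.9°

The strike is S50°E and the section trends N35°E; the acute angle between them is β = 85°.
tan α = tan 68° × sin 85° = 2.4751 × 0.9962 = 2.4657
α = arctan(2.4657) = 67.92°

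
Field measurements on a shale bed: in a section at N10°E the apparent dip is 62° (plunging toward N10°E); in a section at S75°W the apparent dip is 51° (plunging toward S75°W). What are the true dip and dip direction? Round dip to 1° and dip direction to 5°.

Each apparent-dip line lies in the plane. As unit vectors (x east, y north, z up), v₁ plunges 62°→N10°E and v₂ plunges 51°→S75°W.
n = v₁ × v₂ = (-0.503, 0.600, 0.268) (taken with n_z > 0).
tan δ = √(n_x²+n_y²)/n_z = 0.783/0.268, so δ = 71.1°.
Dip direction = azimuth of (n_x, n_y) = atan2(-0.503, 0.600) = 320°.

true dip 71°, dip direction 320°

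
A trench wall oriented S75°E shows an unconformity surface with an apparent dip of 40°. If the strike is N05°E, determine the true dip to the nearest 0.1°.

The section is 80° from the strike.
tan(true dip) = tan 40° / sin 80° = 0.8520
δ = arctan(0.8520) = 40.43°

40.4°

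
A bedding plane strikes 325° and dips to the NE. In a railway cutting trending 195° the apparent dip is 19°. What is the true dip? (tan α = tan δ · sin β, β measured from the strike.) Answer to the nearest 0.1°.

The section is 50° from the strike.
tan δ = tan α / sin β = tan 19° / sin 50° = 0.3443 / 0.7660 = 0.4495
δ = arctan(0.4495) = 24.20°

24.2°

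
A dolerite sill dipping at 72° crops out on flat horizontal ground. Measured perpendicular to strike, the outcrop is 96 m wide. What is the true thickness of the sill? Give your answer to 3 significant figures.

91.3 m

True thickness t = w · sin(dip) = 96 × sin 72°
t = 96 × 0.9511 = 91.301 m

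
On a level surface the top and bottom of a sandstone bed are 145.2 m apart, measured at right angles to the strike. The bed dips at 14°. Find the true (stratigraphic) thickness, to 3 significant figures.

35.1 m

True thickness t = w · sin(dip) = 145.2 × sin 14°
t = 145.2 × 0.2419 = 35.127 m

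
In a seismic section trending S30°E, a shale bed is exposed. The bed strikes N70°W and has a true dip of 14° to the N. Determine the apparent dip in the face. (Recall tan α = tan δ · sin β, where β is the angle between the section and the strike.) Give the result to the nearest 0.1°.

9.1°

The section lies 40° from the strike.
tan α = tan 14° × sin 40° = 0.2493 × 0.6428 = 0.1603
apparent dip = arctan 0.1603 = 9.11°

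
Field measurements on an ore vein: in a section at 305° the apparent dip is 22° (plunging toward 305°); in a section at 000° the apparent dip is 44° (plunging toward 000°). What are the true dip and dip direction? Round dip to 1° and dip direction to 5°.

Represent each trace as a vector plunging at its apparent dip toward its trend (east-north-up frame): v₁ = (-0.760, 0.532, -0.375), v₂ = (0.000, 0.719, -0.695).
n = v₁ × v₂ = (0.100, 0.528, 0.546) (taken with n_z > 0).
tan δ = √(n_x²+n_y²)/n_z = 0.537/0.546, so δ = 44.5°.
Dip direction = atan2(0.100, 0.528) = 11° (azimuth of n's horizontal projection).

true dip 45°, dip direction 010°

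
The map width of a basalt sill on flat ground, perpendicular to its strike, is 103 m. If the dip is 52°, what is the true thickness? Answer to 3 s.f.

True thickness t = w · sin(dip) = 103 × sin 52°
t = 103 × 0.7880 = 81.165 m

81.2 m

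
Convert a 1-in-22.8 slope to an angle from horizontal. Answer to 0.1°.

2.5°

tan θ = 1/22.8 = 0.0439
θ = arctan(0.0439) = 2.51°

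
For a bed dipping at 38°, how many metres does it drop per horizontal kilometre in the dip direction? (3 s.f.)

drop per km = 1000 × tan 38° = 1000 × 0.7813

781 m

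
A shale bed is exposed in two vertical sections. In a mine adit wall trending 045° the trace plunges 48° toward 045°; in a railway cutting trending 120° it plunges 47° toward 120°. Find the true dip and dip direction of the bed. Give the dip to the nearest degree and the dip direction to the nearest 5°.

Each apparent-dip line lies in the plane. As unit vectors (x east, y north, z up), v₁ plunges 48°→045° and v₂ plunges 47°→120°.
The plane normal is n = v₁ × v₂ ∝ (0.599, 0.093, 0.441).
Dip δ = arctan(|n_h|/n_z) = arctan(0.607/0.441) = 54.0°.
The horizontal component of n points toward azimuth atan2(n_x, n_y) = 81°, the dip direction.

true dip 54°, dip direction 080°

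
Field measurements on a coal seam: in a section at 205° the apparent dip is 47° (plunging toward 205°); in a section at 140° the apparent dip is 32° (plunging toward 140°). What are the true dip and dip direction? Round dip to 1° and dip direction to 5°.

Each apparent-dip line lies in the plane. As unit vectors (x east, y north, z up), v₁ plunges 47°→205° and v₂ plunges 32°→140°.
The plane normal is n = v₁ × v₂ ∝ (-0.148, -0.551, 0.524).
Dip δ = arctan(|n_h|/n_z) = arctan(0.571/0.524) = 47.4°.
Dip direction = azimuth of (n_x, n_y) = atan2(-0.148, -0.551) = 195°.

true dip 47°, dip direction 195°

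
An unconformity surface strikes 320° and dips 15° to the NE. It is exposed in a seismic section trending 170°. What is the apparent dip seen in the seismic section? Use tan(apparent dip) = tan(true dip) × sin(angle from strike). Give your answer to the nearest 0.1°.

The section lies 30° from the strike.
tan α = tan 15° × sin 30° = 0.2679 × 0.5000 = 0.1340
apparent dip = arctan 0.1340 = 7.63°

7.6°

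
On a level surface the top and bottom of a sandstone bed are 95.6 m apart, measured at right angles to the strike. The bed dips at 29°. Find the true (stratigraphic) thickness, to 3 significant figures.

True thickness t = w · sin(dip) = 95.6 × sin 29°
t = 95.6 × 0.4848 = 46.348 m

46.3 m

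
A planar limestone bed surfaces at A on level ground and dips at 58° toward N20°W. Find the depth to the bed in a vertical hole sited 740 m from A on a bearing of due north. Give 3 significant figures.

1110 m

The hole lies 20° from the dip direction, so the down-dip offset is 740 × cos 20° = 695.37 m.
Depth = down-dip offset × tan(dip) = 695.37 × tan 58° = 695.37 × 1.6003
Depth = 1112.83 m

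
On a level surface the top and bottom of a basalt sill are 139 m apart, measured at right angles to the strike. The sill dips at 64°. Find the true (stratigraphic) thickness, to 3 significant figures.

125 m

True thickness t = w · sin(dip) = 139 × sin 64°
t = 139 × 0.8988 = 124.932 m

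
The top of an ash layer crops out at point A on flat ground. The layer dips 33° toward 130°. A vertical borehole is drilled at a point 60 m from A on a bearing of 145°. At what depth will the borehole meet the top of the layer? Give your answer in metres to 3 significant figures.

The hole lies 15° from the dip direction, so the down-dip offset is 60 × cos 15° = 57.96 m.
Depth = down-dip offset × tan(dip) = 57.96 × tan 33° = 57.96 × 0.6494
Depth = 37.64 m

37.6 m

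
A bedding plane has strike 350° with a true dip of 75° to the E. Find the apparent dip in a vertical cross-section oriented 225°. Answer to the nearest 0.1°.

The section lies 55° from the strike.
tan(apparent dip) = tan 75° · sin 55° = 3.0571
apparent dip = arctan 3.0571 = 71.89°

71.9°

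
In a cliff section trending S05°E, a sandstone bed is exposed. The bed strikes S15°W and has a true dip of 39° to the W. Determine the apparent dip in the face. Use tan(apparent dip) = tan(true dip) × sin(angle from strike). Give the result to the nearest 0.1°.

The strike is S15°W and the section trends S05°E; the acute angle between them is β = 20°.
tan(apparent dip) = tan 39° · sin 20° = 0.2770
apparent dip = arctan 0.2770 = 15.48°

15.5°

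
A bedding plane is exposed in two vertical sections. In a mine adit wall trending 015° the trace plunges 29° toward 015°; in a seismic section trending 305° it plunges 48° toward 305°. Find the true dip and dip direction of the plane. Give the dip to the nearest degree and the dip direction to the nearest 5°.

true dip 48°, dip direction 315°

Represent each trace as a vector plunging at its apparent dip toward its trend (east-north-up frame): v₁ = (0.226, 0.845, -0.485), v₂ = (-0.548, 0.384, -0.743).
The plane normal is n = v₁ × v₂ ∝ (-0.442, 0.434, 0.550).
Dip δ = arctan(|n_h|/n_z) = arctan(0.619/0.550) = 48.4°.
The horizontal component of n points toward azimuth atan2(n_x, n_y) = 314°, the dip direction.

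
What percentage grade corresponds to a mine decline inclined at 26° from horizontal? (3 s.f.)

48.8%

grade % = 100 × tan 26° = 100 × 0.4877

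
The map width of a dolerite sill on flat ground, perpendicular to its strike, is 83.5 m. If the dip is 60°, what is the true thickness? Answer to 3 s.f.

72.3 m

True thickness t = w · sin(dip) = 83.5 × sin 60°
t = 83.5 × 0.8660 = 72.313 m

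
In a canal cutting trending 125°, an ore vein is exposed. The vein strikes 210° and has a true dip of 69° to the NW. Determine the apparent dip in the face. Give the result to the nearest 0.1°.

68.9°

The strike is 210° and the section trends 125°; the acute angle between them is β = 85°.
tan α = tan 69° × sin 85° = 2.6051 × 0.9962 = 2.5952
α = arctan(2.5952) = 68.93°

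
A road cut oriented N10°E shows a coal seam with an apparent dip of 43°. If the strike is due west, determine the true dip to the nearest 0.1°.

43.4°

The section is 80° from the strike.
tan δ = tan α / sin β = tan 43° / sin 80° = 0.9325 / 0.9848 = 0.9469
true dip = arctan 0.9469 = 43.44°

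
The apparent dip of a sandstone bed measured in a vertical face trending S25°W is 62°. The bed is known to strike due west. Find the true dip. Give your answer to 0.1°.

The section is 65° from the strike.
tan δ = tan α / sin β = tan 62° / sin 65° = 1.8807 / 0.9063 = 2.0752
δ = arctan(2.0752) = 64.27°

64.3°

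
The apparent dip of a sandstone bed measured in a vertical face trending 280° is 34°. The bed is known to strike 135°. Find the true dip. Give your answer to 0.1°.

49.6°

β = acute angle between strike 135° and section 280° = 35°.
tan δ = tan α / sin β = tan 34° / sin 35° = 0.6745 / 0.5736 = 1.1760
true dip = arctan 1.1760 = 49.62°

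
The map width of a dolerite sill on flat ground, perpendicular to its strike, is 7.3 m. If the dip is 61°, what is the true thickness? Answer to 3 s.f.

True thickness t = w · sin(dip) = 7.3 × sin 61°
t = 7.3 × 0.8746 = 6.385 m

6.38 m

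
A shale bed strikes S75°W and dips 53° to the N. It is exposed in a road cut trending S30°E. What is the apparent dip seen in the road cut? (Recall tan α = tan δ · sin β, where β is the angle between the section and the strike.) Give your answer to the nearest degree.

52°

Angle between strike (S75°W) and section (S30°E): β = 75°.
tan(apparent dip) = tan 53° · sin 75° = 1.2818
apparent dip = arctan 1.2818 = 52.04°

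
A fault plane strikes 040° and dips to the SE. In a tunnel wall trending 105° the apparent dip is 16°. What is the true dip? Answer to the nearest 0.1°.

β = acute angle between strike 040° and section 105° = 65°.
tan(true dip) = tan 16° / sin 65° = 0.3164
true dip = arctan 0.3164 = 17.56°

17.6°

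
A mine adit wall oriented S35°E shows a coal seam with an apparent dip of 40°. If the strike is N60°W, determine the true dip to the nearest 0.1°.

63.3°

The section is 25° from the strike.
tan(true dip) = tan 40° / sin 25° = 1.9855
true dip = arctan 1.9855 = 63.27°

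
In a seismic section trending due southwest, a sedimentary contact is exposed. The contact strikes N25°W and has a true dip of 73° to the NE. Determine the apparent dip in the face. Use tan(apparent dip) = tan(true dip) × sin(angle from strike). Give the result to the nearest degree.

72°

Angle between strike (N25°W) and section (due southwest): β = 70°.
tan(apparent dip) = tan 73° · sin 70° = 3.0736
apparent dip = arctan 3.0736 = 71.98°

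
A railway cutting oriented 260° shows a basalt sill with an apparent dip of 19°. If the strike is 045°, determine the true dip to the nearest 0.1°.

31.0°

β = acute angle between strike 045° and section 260° = 35°.
tan δ = tan α / sin β = tan 19° / sin 35° = 0.3443 / 0.5736 = 0.6003
δ = arctan(0.6003) = 30.98°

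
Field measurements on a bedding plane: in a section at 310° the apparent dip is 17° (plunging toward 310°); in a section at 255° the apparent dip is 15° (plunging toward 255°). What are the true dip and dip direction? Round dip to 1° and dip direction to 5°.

The two traces are lines in the plane: v₁ = (sin 310°·cos 17°, cos 310°·cos 17°, −sin 17°), v₂ = (sin 255°·cos 15°, cos 255°·cos 15°, −sin 15°).
Cross product v₁ × v₂ gives the pole to the plane: n ∝ (-0.232, 0.083, 0.757).
Dip δ = arctan(|n_h|/n_z) = arctan(0.247/0.757) = 18.1°.
Dip direction = azimuth of (n_x, n_y) = atan2(-0.232, 0.083) = 290°.

true dip 18°, dip direction 290°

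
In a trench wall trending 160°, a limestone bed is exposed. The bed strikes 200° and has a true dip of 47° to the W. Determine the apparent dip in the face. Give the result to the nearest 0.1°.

Angle between strike (200°) and section (160°): β = 40°.
tan α = tan 47° × sin 40° = 1.0724 × 0.6428 = 0.6893
α = arctan(0.6893) = 34.58°

34.6°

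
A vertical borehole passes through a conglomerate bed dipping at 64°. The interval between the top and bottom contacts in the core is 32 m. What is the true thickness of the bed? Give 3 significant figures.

14.0 m

True thickness t = h · cos(dip) = 32 × cos 64°
t = 32 × 0.4384 = 14.028 m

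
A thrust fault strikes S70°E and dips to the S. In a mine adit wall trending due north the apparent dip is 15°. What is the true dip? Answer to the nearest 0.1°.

The section is 70° from the strike.
tan(true dip) = tan 15° / sin 70° = 0.2851
true dip = arctan 0.2851 = 15.92°

15.9°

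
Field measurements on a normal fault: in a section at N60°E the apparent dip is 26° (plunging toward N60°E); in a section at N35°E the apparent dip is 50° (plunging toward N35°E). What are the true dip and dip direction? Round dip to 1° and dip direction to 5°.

true dip 61°, dip direction 345°

Represent each trace as a vector plunging at its apparent dip toward its trend (east-north-up frame): v₁ = (0.778, 0.449, -0.438), v₂ = (0.369, 0.527, -0.766).
Cross product v₁ × v₂ gives the pole to the plane: n ∝ (-0.113, 0.435, 0.244).
tan δ = √(n_x²+n_y²)/n_z = 0.449/0.244, so δ = 61.5°.
Dip direction = atan2(-0.113, 0.435) = 345° (azimuth of n's horizontal projection).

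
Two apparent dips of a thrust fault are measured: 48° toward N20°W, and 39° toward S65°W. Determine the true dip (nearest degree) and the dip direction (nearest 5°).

true dip 55°, dip direction 300°

The two traces are lines in the plane: v₁ = (sin 340°·cos 48°, cos 340°·cos 48°, −sin 48°), v₂ = (sin 245°·cos 39°, cos 245°·cos 39°, −sin 39°).
The plane normal is n = v₁ × v₂ ∝ (-0.640, 0.379, 0.518).
True dip = arccos(n_z / |n|) = arccos(0.5715) = 55.1°.
The horizontal component of n points toward azimuth atan2(n_x, n_y) = 301°, the dip direction.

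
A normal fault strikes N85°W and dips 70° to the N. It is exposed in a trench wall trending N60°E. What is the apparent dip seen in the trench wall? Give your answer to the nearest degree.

58°

The section lies 35° from the strike.
tan(apparent dip) = tan 70° · sin 35° = 1.5759
α = arctan(1.5759) = 57.60°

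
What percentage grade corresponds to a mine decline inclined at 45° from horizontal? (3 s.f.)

100%

grade % = 100 × tan 45° = 100 × 1.0000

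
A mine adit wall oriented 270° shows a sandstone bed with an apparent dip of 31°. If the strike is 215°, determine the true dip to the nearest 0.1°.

β = acute angle between strike 215° and section 270° = 55°.
tan(true dip) = tan 31° / sin 55° = 0.7335
δ = arctan(0.7335) = 36.26°

36.3°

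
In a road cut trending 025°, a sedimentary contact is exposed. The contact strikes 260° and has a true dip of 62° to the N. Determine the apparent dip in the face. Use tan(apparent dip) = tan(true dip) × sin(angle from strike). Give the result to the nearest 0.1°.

The strike is 260° and the section trends 025°; the acute angle between them is β = 55°.
tan(apparent dip) = tan 62° · sin 55° = 1.5406
apparent dip = arctan 1.5406 = 57.01°

57.0°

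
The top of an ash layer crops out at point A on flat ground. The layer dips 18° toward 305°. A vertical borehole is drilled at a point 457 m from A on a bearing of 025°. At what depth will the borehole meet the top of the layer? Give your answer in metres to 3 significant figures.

25.8 m

The hole lies 80° from the dip direction, so the down-dip offset is 457 × cos 80° = 79.36 m.
Depth = down-dip offset × tan(dip) = 79.36 × tan 18° = 79.36 × 0.3249
Depth = 25.78 m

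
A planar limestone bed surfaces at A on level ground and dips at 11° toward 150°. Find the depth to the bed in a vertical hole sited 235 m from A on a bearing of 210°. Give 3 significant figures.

22.8 m

The hole lies 60° from the dip direction, so the down-dip offset is 235 × cos 60° = 117.50 m.
Depth = down-dip offset × tan(dip) = 117.50 × tan 11° = 117.50 × 0.1944
Depth = 22.84 m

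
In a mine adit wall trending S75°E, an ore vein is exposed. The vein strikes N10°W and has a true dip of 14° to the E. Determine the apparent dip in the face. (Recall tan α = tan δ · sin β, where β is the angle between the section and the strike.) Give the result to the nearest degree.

13°

The section lies 65° from the strike.
tan α = tan 14° × sin 65° = 0.2493 × 0.9063 = 0.2260
α = arctan(0.2260) = 12.73°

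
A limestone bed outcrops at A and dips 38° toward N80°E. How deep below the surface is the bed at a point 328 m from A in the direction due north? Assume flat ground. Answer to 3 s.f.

44.5 m

The hole lies 80° from the dip direction, so the down-dip offset is 328 × cos 80° = 56.96 m.
Depth = down-dip offset × tan(dip) = 56.96 × tan 38° = 56.96 × 0.7813
Depth = 44.50 m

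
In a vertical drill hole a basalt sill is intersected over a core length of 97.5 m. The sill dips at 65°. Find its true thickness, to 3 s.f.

41.2 m

True thickness t = h · cos(dip) = 97.5 × cos 65°
t = 97.5 × 0.4226 = 41.205 m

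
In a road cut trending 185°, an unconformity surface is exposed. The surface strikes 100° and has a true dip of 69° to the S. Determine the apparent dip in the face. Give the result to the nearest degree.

69°

The strike is 100° and the section trends 185°; the acute angle between them is β = 85°.
tan α = tan 69° × sin 85° = 2.6051 × 0.9962 = 2.5952
apparent dip = arctan 2.5952 = 68.93°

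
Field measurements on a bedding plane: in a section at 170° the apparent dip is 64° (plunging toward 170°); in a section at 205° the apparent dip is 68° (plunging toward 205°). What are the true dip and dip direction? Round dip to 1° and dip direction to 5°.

true dip 68°, dip direction 205°

The two traces are lines in the plane: v₁ = (sin 170°·cos 64°, cos 170°·cos 64°, −sin 64°), v₂ = (sin 205°·cos 68°, cos 205°·cos 68°, −sin 68°).
Cross product v₁ × v₂ gives the pole to the plane: n ∝ (-0.095, -0.213, 0.094).
Dip δ = arctan(|n_h|/n_z) = arctan(0.233/0.094) = 68.0°.
Dip direction = azimuth of (n_x, n_y) = atan2(-0.095, -0.213) = 204°.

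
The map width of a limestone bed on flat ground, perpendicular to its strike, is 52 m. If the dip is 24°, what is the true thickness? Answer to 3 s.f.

21.2 m

True thickness t = w · sin(dip) = 52 × sin 24°
t = 52 × 0.4067 = 21.150 m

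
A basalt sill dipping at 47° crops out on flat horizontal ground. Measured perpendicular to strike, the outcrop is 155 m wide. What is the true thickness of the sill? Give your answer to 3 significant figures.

113 m

True thickness t = w · sin(dip) = 155 × sin 47°
t = 155 × 0.7314 = 113.360 m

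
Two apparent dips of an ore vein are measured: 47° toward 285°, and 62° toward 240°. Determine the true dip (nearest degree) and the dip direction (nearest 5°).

Represent each trace as a vector plunging at its apparent dip toward its trend (east-north-up frame): v₁ = (-0.659, 0.177, -0.731), v₂ = (-0.407, -0.235, -0.883).
The plane normal is n = v₁ × v₂ ∝ (-0.328, -0.284, 0.226).
Dip δ = arctan(|n_h|/n_z) = arctan(0.434/0.226) = 62.4°.
Dip direction = azimuth of (n_x, n_y) = atan2(-0.328, -0.284) = 229°.

true dip 62°, dip direction 230°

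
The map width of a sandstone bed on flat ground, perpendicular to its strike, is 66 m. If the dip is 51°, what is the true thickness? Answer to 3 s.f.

True thickness t = w · sin(dip) = 66 × sin 51°
t = 66 × 0.7771 = 51.292 m

51.3 m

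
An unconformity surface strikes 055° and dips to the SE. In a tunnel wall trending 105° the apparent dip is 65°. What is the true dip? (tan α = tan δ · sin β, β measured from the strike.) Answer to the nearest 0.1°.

The section is 50° from the strike.
tan(true dip) = tan 65° / sin 50° = 2.7995
δ = arctan(2.7995) = 70.34°

70.3°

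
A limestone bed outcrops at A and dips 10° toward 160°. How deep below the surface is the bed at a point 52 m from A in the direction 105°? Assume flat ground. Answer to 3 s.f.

The hole lies 55° from the dip direction, so the down-dip offset is 52 × cos 55° = 29.83 m.
Depth = down-dip offset × tan(dip) = 29.83 × tan 10° = 29.83 × 0.1763
Depth = 5.26 m

5.26 m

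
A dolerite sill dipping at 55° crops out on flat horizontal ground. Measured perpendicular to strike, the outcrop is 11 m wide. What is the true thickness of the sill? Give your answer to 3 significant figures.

9.01 m

True thickness t = w · sin(dip) = 11 × sin 55°
t = 11 × 0.8192 = 9.011 m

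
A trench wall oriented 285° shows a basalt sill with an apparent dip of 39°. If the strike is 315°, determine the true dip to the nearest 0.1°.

The section is 30° from the strike.
tan(true dip) = tan 39° / sin 30° = 1.6196
δ = arctan(1.6196) = 58.31°

58.3°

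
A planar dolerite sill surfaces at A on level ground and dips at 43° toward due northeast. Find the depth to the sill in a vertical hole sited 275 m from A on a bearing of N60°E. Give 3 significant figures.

248 m

The hole lies 15° from the dip direction, so the down-dip offset is 275 × cos 15° = 265.63 m.
Depth = down-dip offset × tan(dip) = 265.63 × tan 43° = 265.63 × 0.9325
Depth = 247.70 m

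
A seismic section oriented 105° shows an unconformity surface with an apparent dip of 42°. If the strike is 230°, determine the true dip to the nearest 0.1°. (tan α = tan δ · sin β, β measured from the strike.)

β = acute angle between strike 230° and section 105° = 55°.
tan(true dip) = tan 42° / sin 55° = 1.0992
δ = arctan(1.0992) = 47.71°

47.7°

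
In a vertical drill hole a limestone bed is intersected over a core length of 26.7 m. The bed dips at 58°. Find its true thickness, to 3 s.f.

14.1 m

True thickness t = h · cos(dip) = 26.7 × cos 58°
t = 26.7 × 0.5299 = 14.149 m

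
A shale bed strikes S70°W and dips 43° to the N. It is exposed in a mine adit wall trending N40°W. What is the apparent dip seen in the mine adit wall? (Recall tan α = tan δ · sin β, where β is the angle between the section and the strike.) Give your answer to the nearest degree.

Angle between strike (S70°W) and section (N40°W): β = 70°.
tan α = tan 43° × sin 70° = 0.9325 × 0.9397 = 0.8763
α = arctan(0.8763) = 41.23°

41°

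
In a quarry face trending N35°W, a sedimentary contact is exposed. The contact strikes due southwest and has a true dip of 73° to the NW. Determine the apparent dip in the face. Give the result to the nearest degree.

73°

The strike is due southwest and the section trends N35°W; the acute angle between them is β = 80°.
tan α = tan 73° × sin 80° = 3.2709 × 0.9848 = 3.2212
apparent dip = arctan 3.2212 = 72.75°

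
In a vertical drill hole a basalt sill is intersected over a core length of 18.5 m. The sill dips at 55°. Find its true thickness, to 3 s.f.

10.6 m

True thickness t = h · cos(dip) = 18.5 × cos 55°
t = 18.5 × 0.5736 = 10.611 m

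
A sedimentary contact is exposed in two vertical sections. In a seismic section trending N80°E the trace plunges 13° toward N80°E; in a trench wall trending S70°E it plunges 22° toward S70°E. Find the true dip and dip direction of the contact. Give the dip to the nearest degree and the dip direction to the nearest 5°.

true dip 25°, dip direction 140°

Each apparent-dip line lies in the plane. As unit vectors (x east, y north, z up), v₁ plunges 13°→N80°E and v₂ plunges 22°→S70°E.
n = v₁ × v₂ = (0.135, -0.163, 0.452) (taken with n_z > 0).
Dip δ = arctan(|n_h|/n_z) = arctan(0.212/0.452) = 25.1°.
The horizontal component of n points toward azimuth atan2(n_x, n_y) = 141°, the dip direction.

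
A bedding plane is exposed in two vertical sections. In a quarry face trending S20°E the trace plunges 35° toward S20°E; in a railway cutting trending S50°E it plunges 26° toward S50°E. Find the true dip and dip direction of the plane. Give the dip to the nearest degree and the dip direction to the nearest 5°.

true dip 36°, dip direction 180°

Represent each trace as a vector plunging at its apparent dip toward its trend (east-north-up frame): v₁ = (0.280, -0.770, -0.574), v₂ = (0.689, -0.578, -0.438).
n = v₁ × v₂ = (0.006, -0.272, 0.368) (taken with n_z > 0).
True dip = arccos(n_z / |n|) = arccos(0.8041) = 36.5°.
The horizontal component of n points toward azimuth atan2(n_x, n_y) = 179°, the dip direction.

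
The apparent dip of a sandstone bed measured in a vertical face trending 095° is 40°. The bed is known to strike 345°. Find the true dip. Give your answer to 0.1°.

41.8°

The section is 70° from the strike.
tan(true dip) = tan 40° / sin 70° = 0.8930
δ = arctan(0.8930) = 41.76°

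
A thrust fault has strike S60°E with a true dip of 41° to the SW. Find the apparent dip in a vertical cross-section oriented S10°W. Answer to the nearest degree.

39°

The section lies 70° from the strike.
tan(apparent dip) = tan 41° · sin 70° = 0.8169
apparent dip = arctan 0.8169 = 39.24°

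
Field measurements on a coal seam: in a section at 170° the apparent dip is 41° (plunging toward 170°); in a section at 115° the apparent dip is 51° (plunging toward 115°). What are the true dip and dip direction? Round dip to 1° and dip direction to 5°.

Each apparent-dip line lies in the plane. As unit vectors (x east, y north, z up), v₁ plunges 41°→170° and v₂ plunges 51°→115°.
n = v₁ × v₂ = (0.403, -0.272, 0.389) (taken with n_z > 0).
tan δ = √(n_x²+n_y²)/n_z = 0.486/0.389, so δ = 51.3°.
Dip direction = azimuth of (n_x, n_y) = atan2(0.403, -0.272) = 124°.

true dip 51°, dip direction 125°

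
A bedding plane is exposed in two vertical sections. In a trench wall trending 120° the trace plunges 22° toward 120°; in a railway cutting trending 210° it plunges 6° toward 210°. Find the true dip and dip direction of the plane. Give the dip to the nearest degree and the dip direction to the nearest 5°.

Each apparent-dip line lies in the plane. As unit vectors (x east, y north, z up), v₁ plunges 22°→120° and v₂ plunges 6°→210°.
The plane normal is n = v₁ × v₂ ∝ (0.274, -0.270, 0.922).
Dip δ = arctan(|n_h|/n_z) = arctan(0.385/0.922) = 22.7°.
Dip direction = atan2(0.274, -0.270) = 135° (azimuth of n's horizontal projection).

true dip 23°, dip direction 135°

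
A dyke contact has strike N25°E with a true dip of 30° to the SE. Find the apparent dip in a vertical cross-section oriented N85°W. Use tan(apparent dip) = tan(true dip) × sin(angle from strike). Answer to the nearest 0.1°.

Angle between strike (N25°E) and section (N85°W): β = 70°.
tan(apparent dip) = tan 30° · sin 70° = 0.5425
apparent dip = arctan 0.5425 = 28.48°

28.5°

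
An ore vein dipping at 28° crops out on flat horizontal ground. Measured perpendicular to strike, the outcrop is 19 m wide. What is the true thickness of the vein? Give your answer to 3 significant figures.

True thickness t = w · sin(dip) = 19 × sin 28°
t = 19 × 0.4695 = 8.920 m

8.92 m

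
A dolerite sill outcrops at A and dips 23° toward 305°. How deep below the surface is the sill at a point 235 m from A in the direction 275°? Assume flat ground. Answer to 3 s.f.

The hole lies 30° from the dip direction, so the down-dip offset is 235 × cos 30° = 203.52 m.
Depth = down-dip offset × tan(dip) = 203.52 × tan 23° = 203.52 × 0.4245
Depth = 86.39 m

86.4 m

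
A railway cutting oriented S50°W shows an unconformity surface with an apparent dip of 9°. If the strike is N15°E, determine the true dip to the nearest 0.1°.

15.4°

The section is 35° from the strike.
tan δ = tan α / sin β = tan 9° / sin 35° = 0.1584 / 0.5736 = 0.2761
true dip = arctan 0.2761 = 15.44°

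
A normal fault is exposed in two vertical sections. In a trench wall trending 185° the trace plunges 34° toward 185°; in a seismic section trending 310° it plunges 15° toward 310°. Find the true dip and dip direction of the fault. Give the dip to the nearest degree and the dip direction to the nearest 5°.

true dip 46°, dip direction 235°

Represent each trace as a vector plunging at its apparent dip toward its trend (east-north-up frame): v₁ = (-0.072, -0.826, -0.559), v₂ = (-0.740, 0.621, -0.259).
The plane normal is n = v₁ × v₂ ∝ (-0.561, -0.395, 0.656).
tan δ = √(n_x²+n_y²)/n_z = 0.686/0.656, so δ = 46.3°.
The horizontal component of n points toward azimuth atan2(n_x, n_y) = 235°, the dip direction.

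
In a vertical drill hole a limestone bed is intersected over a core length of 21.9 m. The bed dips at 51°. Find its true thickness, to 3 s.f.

True thickness t = h · cos(dip) = 21.9 × cos 51°
t = 21.9 × 0.6293 = 13.782 m

13.8 m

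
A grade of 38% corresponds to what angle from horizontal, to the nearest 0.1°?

20.8°

tan θ = 38/100 = 0.3800
θ = arctan(0.3800) = 20.81°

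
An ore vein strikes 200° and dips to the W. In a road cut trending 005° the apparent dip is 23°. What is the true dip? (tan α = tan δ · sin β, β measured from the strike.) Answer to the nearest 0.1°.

The section is 15° from the strike.
tan δ = tan α / sin β = tan 23° / sin 15° = 0.4245 / 0.2588 = 1.6400
δ = arctan(1.6400) = 58.63°

58.6°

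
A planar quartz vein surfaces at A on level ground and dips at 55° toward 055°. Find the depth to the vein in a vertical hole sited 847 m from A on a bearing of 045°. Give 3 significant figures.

1190 m

The hole lies 10° from the dip direction, so the down-dip offset is 847 × cos 10° = 834.13 m.
Depth = down-dip offset × tan(dip) = 834.13 × tan 55° = 834.13 × 1.4281
Depth = 1191.26 m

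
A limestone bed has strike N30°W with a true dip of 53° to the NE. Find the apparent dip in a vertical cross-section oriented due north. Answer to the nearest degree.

34°

The section lies 30° from the strike.
tan α = tan 53° × sin 30° = 1.3270 × 0.5000 = 0.6635
apparent dip = arctan 0.6635 = 33.57°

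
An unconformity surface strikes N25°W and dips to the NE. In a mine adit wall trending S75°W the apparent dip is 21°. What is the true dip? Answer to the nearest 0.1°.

21.3°

β = acute angle between strike N25°W and section S75°W = 80°.
tan δ = tan α / sin β = tan 21° / sin 80° = 0.3839 / 0.9848 = 0.3898
δ = arctan(0.3898) = 21.30°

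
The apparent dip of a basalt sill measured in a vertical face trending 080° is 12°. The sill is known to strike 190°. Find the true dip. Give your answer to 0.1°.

β = acute angle between strike 190° and section 080° = 70°.
tan δ = tan α / sin β = tan 12° / sin 70° = 0.2126 / 0.9397 = 0.2262
δ = arctan(0.2262) = 12.75°

12.7°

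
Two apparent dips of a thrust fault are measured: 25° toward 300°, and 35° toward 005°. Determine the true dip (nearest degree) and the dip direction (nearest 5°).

The two traces are lines in the plane: v₁ = (sin 300°·cos 25°, cos 300°·cos 25°, −sin 25°), v₂ = (sin 5°·cos 35°, cos 5°·cos 35°, −sin 35°).
Cross product v₁ × v₂ gives the pole to the plane: n ∝ (-0.085, 0.480, 0.673).
tan δ = √(n_x²+n_y²)/n_z = 0.488/0.673, so δ = 35.9°.
Dip direction = atan2(-0.085, 0.480) = 350° (azimuth of n's horizontal projection).

true dip 36°, dip direction 350°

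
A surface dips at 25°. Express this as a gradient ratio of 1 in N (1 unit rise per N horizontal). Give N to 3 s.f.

1 : N means tan θ = 1/N, so N = 1/tan 25° = 1/0.4663

1 in 2.14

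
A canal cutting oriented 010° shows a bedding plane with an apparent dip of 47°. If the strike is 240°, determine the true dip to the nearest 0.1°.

β = acute angle between strike 240° and section 010° = 50°.
tan(true dip) = tan 47° / sin 50° = 1.3999
δ = arctan(1.3999) = 54.46°

54.5°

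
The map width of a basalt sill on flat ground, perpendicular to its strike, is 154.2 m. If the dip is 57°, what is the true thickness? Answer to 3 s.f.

True thickness t = w · sin(dip) = 154.2 × sin 57°
t = 154.2 × 0.8387 = 129.323 m

129 m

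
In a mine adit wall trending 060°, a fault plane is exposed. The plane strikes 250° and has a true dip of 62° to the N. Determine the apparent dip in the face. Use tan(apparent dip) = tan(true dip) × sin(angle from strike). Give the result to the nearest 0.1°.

18.1°

The section lies 10° from the strike.
tan α = tan 62° × sin 10° = 1.8807 × 0.1736 = 0.3266
apparent dip = arctan 0.3266 = 18.09°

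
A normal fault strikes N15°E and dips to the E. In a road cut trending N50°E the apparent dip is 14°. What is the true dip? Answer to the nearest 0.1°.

β = acute angle between strike N15°E and section N50°E = 35°.
tan δ = tan α / sin β = tan 14° / sin 35° = 0.2493 / 0.5736 = 0.4347
true dip = arctan 0.4347 = 23.49°

23.5°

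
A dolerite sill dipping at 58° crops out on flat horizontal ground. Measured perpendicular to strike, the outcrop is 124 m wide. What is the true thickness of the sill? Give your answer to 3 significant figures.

105 m

True thickness t = w · sin(dip) = 124 × sin 58°
t = 124 × 0.8480 = 105.158 m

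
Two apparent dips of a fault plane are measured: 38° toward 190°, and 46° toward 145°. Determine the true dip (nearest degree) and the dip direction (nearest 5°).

The two traces are lines in the plane: v₁ = (sin 190°·cos 38°, cos 190°·cos 38°, −sin 38°), v₂ = (sin 145°·cos 46°, cos 145°·cos 46°, −sin 46°).
The plane normal is n = v₁ × v₂ ∝ (0.208, -0.344, 0.387).
Dip δ = arctan(|n_h|/n_z) = arctan(0.402/0.387) = 46.1°.
Dip direction = azimuth of (n_x, n_y) = atan2(0.208, -0.344) = 149°.

true dip 46°, dip direction 150°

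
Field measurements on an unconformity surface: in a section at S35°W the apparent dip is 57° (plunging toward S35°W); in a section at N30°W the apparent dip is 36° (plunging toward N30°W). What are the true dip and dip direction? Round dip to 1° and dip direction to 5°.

true dip 65°, dip direction 260°

The two traces are lines in the plane: v₁ = (sin 215°·cos 57°, cos 215°·cos 57°, −sin 57°), v₂ = (sin 330°·cos 36°, cos 330°·cos 36°, −sin 36°).
Cross product v₁ × v₂ gives the pole to the plane: n ∝ (-0.850, -0.156, 0.399).
tan δ = √(n_x²+n_y²)/n_z = 0.864/0.399, so δ = 65.2°.
Dip direction = azimuth of (n_x, n_y) = atan2(-0.850, -0.156) = 260°.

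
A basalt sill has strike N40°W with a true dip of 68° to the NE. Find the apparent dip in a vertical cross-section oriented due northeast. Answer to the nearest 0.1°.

Angle between strike (N40°W) and section (due northeast): β = 85°.
tan α = tan 68° × sin 85° = 2.4751 × 0.9962 = 2.4657
α = arctan(2.4657) = 67.92°

67.9°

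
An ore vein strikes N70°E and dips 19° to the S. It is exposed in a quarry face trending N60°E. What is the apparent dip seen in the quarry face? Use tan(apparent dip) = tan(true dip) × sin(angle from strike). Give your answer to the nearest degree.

3°

Angle between strike (N70°E) and section (N60°E): β = 10°.
tan α = tan 19° × sin 10° = 0.3443 × 0.1736 = 0.0598
apparent dip = arctan 0.0598 = 3.42°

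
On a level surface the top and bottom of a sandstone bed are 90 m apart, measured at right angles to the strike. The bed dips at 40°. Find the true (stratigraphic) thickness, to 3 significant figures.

True thickness t = w · sin(dip) = 90 × sin 40°
t = 90 × 0.6428 = 57.851 m

57.9 m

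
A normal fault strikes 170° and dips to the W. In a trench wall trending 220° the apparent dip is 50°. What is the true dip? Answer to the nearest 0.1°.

β = acute angle between strike 170° and section 220° = 50°.
tan(true dip) = tan 50° / sin 50° = 1.5557
δ = arctan(1.5557) = 57.27°

57.3°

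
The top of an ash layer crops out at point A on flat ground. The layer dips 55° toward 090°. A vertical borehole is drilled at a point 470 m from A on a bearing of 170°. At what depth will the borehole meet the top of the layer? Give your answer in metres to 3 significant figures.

117 m

The hole lies 80° from the dip direction, so the down-dip offset is 470 × cos 80° = 81.61 m.
Depth = down-dip offset × tan(dip) = 81.61 × tan 55° = 81.61 × 1.4281
Depth = 116.56 m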